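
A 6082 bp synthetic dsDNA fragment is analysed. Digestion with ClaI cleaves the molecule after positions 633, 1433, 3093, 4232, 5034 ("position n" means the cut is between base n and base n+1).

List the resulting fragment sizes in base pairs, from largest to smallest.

Linear molecule, 5 cuts → 6 fragments:
  633 − 0 = 633 bp
  1433 − 633 = 800 bp
  3093 − 1433 = 1660 bp
  4232 − 3093 = 1139 bp
  5034 − 4232 = 802 bp
  6082 − 5034 = 1048 bp
Sorted largest to smallest: 1660, 1139, 1048, 802, 800, 633 bp.

1660, 1139, 1048, 802, 800, 633 bp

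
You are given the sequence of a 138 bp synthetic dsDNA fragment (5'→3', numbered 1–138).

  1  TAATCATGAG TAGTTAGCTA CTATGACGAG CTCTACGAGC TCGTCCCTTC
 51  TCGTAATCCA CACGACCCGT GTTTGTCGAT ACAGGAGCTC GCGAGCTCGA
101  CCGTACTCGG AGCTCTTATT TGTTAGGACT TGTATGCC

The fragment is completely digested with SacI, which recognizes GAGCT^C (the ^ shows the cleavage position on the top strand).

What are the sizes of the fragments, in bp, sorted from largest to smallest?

48, 32, 24, 17, 9, 8 bp

SacI sites (GAGCTC) start at positions 28, 37, 85, 93, 110.
SacI cuts after base 5 of each site (before the last base), so after positions 32, 41, 89, 97, 114.
Linear molecule, 5 cuts → 6 fragments:
  1–32 → 32 bp
  33–41 → 9 bp
  42–89 → 48 bp
  90–97 → 8 bp
  98–114 → 17 bp
  115–138 → 24 bp
Sorted largest to smallest: 48, 32, 24, 17, 9, 8 bp.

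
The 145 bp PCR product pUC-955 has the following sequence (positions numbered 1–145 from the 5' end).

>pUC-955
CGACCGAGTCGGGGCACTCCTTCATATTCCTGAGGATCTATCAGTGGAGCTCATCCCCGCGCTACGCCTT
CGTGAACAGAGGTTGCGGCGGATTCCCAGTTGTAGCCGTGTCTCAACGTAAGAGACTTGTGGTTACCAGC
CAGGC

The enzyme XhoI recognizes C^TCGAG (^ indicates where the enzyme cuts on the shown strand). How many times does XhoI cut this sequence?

No occurrence of CTCGAG is present in the sequence.
XhoI does not cut: 0 sites.

0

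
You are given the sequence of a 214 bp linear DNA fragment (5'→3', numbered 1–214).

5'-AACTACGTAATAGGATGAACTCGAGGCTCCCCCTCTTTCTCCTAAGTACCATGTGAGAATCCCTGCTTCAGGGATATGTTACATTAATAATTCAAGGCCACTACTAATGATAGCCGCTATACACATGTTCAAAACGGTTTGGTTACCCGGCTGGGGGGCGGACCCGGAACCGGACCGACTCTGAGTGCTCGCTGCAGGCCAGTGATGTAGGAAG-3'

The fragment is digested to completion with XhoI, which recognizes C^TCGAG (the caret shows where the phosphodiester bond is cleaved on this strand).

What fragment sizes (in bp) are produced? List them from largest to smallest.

194, 20 bp

The XhoI site (CTCGAG) starts at position 20.
XhoI cuts after the first base of each site, so after position 20.
Linear molecule, 1 cut → 2 fragments:
  1–20 → 20 bp
  21–214 → 194 bp
Sorted largest to smallest: 194, 20 bp.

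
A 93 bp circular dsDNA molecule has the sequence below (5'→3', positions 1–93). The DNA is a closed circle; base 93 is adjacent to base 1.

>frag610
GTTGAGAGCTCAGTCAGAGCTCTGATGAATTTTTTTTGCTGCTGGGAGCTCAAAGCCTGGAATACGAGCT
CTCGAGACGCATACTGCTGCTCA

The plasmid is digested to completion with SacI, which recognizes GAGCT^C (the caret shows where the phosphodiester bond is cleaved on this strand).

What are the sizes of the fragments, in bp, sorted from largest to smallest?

33, 29, 20, 11 bp

SacI sites (GAGCTC) start at positions 6, 17, 46, 66.
SacI cuts after base 5 of each site (before the last base), so after positions 10, 21, 50, 70.
Circular molecule, 4 cuts → 4 fragments:
  11–21 → 11 bp
  22–50 → 29 bp
  51–70 → 20 bp
  71–93 then 1–10 → 23 + 10 = 33 bp
Sorted largest to smallest: 33, 29, 20, 11 bp.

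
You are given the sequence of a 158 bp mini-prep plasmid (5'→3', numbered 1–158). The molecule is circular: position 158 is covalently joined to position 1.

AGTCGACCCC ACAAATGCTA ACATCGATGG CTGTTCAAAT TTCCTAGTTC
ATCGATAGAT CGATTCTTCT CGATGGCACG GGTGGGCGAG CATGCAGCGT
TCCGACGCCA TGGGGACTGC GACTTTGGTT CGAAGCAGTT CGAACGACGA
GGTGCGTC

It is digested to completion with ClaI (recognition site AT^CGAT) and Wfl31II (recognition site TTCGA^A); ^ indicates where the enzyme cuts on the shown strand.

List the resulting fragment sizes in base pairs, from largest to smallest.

73, 39, 28, 10, 8 bp

ClaI sites (ATCGAT) start at positions 23, 51, 59.
ClaI cuts after base 2 of each site, so after positions 24, 52, 60.
Wfl31II sites (TTCGAA) start at positions 129, 139.
Wfl31II cuts after base 5 of each site (before the last base), so after positions 133, 143.
Combined cut positions: 24, 52, 60, 133, 143.
Circular molecule, 5 cuts → 5 fragments:
  25–52 → 28 bp
  53–60 → 8 bp
  61–133 → 73 bp
  134–143 → 10 bp
  144–158 then 1–24 → 15 + 24 = 39 bp
Sorted largest to smallest: 73, 39, 28, 10, 8 bp.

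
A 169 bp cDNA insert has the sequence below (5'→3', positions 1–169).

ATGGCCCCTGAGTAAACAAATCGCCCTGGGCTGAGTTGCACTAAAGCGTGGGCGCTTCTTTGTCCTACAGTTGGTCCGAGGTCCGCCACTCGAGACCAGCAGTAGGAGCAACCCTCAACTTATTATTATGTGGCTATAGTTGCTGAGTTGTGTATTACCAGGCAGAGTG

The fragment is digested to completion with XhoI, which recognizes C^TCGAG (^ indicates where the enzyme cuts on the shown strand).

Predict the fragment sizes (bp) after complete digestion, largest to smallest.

The XhoI site (CTCGAG) starts at position 89.
XhoI cuts after the first base of each site, so after position 89.
Linear molecule, 1 cut → 2 fragments:
  1–89 → 89 bp
  90–169 → 80 bp
Sorted largest to smallest: 89, 80 bp.

89, 80 bp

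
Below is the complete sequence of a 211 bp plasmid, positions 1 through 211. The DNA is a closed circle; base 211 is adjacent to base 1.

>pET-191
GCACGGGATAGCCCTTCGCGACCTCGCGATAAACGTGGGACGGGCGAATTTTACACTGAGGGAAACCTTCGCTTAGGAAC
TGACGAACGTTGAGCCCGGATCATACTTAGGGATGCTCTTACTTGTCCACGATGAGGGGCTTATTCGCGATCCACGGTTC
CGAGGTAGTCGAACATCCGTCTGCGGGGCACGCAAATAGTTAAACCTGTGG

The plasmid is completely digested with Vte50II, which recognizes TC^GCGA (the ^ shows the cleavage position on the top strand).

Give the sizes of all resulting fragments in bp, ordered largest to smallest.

Vte50II sites (TCGCGA) start at positions 16, 24, 145.
Vte50II cuts after base 2 of each site, so after positions 17, 25, 146.
Circular molecule, 3 cuts → 3 fragments:
  18–25 → 8 bp
  26–146 → 121 bp
  147–211 then 1–17 → 65 + 17 = 82 bp
Sorted largest to smallest: 121, 82, 8 bp.

121, 82, 8 bp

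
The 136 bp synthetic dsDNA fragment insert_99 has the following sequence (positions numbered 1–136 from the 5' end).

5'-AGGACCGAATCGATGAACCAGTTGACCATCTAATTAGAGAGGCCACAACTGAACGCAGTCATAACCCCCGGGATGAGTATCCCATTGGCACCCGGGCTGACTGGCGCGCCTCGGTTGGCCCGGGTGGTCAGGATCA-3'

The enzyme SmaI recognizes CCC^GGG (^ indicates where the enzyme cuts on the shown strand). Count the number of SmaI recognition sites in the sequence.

CCCGGG occurs starting at positions 67, 91, 119.
SmaI cuts at 3 sites.

3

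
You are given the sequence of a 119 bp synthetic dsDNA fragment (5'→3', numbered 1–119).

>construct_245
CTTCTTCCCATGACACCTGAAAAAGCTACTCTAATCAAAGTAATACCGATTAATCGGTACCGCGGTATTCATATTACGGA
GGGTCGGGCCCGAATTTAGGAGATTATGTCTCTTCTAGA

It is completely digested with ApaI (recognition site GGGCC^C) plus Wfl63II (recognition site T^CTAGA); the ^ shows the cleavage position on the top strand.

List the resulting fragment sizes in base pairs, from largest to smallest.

90, 24, 5 bp

The ApaI site (GGGCCC) starts at position 86.
ApaI cuts after base 5 of each site (before the last base), so after position 90.
The Wfl63II site (TCTAGA) starts at position 114.
Wfl63II cuts after the first base of each site, so after position 114.
Combined cut positions: 90, 114.
Linear molecule, 2 cuts → 3 fragments:
  1–90 → 90 bp
  91–114 → 24 bp
  115–119 → 5 bp
Sorted largest to smallest: 90, 24, 5 bp.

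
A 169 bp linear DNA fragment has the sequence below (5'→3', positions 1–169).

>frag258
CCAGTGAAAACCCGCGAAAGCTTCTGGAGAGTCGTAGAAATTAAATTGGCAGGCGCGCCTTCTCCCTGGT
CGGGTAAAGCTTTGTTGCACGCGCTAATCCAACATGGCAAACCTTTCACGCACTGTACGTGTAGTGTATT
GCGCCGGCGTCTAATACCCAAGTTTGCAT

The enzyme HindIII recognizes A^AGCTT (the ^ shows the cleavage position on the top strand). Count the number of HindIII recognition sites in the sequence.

AAGCTT occurs starting at positions 18, 77.
HindIII cuts at 2 sites.

2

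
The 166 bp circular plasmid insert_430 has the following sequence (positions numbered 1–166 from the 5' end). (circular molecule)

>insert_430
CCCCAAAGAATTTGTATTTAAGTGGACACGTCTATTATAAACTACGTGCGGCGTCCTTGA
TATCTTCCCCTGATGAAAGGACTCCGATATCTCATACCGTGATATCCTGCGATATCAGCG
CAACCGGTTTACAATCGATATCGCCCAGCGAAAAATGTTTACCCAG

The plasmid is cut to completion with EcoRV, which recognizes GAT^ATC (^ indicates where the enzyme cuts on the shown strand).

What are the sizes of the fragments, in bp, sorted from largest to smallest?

88, 27, 26, 15, 10 bp

EcoRV sites (GATATC) start at positions 59, 86, 101, 111, 137.
EcoRV cuts after base 3 of each site, so after positions 61, 88, 103, 113, 139.
Circular molecule, 5 cuts → 5 fragments:
  62–88 → 27 bp
  89–103 → 15 bp
  104–113 → 10 bp
  114–139 → 26 bp
  140–166 then 1–61 → 27 + 61 = 88 bp
Sorted largest to smallest: 88, 27, 26, 15, 10 bp.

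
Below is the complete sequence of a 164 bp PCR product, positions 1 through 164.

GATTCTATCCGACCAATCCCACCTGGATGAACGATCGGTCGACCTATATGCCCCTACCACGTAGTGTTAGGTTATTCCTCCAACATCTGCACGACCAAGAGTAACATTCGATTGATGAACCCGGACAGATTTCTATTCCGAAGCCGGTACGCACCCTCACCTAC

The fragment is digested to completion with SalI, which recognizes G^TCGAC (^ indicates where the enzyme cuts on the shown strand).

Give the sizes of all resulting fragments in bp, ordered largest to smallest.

The SalI site (GTCGAC) starts at position 38.
SalI cuts after the first base of each site, so after position 38.
Linear molecule, 1 cut → 2 fragments:
  1–38 → 38 bp
  39–164 → 126 bp
Sorted largest to smallest: 126, 38 bp.

126, 38 bp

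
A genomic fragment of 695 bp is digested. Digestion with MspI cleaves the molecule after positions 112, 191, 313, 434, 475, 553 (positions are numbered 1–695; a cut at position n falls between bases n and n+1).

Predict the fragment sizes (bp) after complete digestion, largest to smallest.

142, 122, 121, 112, 79, 78, 41 bp

Linear molecule, 6 cuts → 7 fragments:
  112 − 0 = 112 bp
  191 − 112 = 79 bp
  313 − 191 = 122 bp
  434 − 313 = 121 bp
  475 − 434 = 41 bp
  553 − 475 = 78 bp
  695 − 553 = 142 bp
Sorted largest to smallest: 142, 122, 121, 112, 79, 78, 41 bp.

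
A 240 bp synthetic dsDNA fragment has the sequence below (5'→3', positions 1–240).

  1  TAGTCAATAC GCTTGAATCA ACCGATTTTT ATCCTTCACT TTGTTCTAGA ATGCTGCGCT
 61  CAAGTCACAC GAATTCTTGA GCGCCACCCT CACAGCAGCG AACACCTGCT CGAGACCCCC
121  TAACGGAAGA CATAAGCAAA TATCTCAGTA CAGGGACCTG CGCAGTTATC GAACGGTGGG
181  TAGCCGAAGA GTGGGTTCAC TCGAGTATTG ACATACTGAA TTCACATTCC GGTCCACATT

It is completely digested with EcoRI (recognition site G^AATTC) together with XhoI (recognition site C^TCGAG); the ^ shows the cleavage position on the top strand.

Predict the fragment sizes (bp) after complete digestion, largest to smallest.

91, 71, 38, 22, 18 bp

EcoRI sites (GAATTC) start at positions 71, 218.
EcoRI cuts after the first base of each site, so after positions 71, 218.
XhoI sites (CTCGAG) start at positions 109, 200.
XhoI cuts after the first base of each site, so after positions 109, 200.
Combined cut positions: 71, 109, 200, 218.
Linear molecule, 4 cuts → 5 fragments:
  1–71 → 71 bp
  72–109 → 38 bp
  110–200 → 91 bp
  201–218 → 18 bp
  219–240 → 22 bp
Sorted largest to smallest: 91, 71, 38, 22, 18 bp.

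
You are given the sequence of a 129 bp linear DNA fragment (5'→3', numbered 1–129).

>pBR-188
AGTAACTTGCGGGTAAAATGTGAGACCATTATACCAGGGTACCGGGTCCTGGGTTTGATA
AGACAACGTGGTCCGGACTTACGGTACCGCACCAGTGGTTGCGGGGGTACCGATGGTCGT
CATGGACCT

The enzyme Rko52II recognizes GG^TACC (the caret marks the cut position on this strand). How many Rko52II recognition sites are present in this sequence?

GGTACC occurs starting at positions 38, 83, 106.
Rko52II cuts at 3 sites.

3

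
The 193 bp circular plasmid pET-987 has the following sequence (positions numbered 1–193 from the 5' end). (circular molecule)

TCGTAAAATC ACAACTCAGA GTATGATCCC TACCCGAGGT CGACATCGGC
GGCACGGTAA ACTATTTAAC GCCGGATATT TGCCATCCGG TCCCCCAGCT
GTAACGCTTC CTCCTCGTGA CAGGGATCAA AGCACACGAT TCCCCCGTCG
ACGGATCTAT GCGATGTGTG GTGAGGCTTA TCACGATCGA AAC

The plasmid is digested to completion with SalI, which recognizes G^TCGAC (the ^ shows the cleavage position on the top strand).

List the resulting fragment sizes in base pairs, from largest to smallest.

108, 85 bp

SalI sites (GTCGAC) start at positions 39, 147.
SalI cuts after the first base of each site, so after positions 39, 147.
Circular molecule, 2 cuts → 2 fragments:
  40–147 → 108 bp
  148–193 then 1–39 → 46 + 39 = 85 bp
Sorted largest to smallest: 108, 85 bp.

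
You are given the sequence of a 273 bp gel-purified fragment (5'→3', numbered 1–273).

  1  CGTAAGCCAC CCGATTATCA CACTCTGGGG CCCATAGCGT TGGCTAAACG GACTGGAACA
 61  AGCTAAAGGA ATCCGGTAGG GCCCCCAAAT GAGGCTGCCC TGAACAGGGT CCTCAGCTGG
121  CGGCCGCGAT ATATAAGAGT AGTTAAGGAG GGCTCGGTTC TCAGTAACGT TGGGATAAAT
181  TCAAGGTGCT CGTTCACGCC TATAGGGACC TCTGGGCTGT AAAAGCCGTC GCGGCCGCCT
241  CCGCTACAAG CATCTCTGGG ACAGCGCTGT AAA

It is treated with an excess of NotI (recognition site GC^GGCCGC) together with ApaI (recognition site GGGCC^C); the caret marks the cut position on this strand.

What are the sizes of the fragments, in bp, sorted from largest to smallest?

NotI sites (GCGGCCGC) start at positions 120, 231.
NotI cuts after base 2 of each site, so after positions 121, 232.
ApaI sites (GGGCCC) start at positions 28, 79.
ApaI cuts after base 5 of each site (before the last base), so after positions 32, 83.
Combined cut positions: 32, 83, 121, 232.
Linear molecule, 4 cuts → 5 fragments:
  1–32 → 32 bp
  33–83 → 51 bp
  84–121 → 38 bp
  122–232 → 111 bp
  233–273 → 41 bp
Sorted largest to smallest: 111, 51, 41, 38, 32 bp.

111, 51, 41, 38, 32 bp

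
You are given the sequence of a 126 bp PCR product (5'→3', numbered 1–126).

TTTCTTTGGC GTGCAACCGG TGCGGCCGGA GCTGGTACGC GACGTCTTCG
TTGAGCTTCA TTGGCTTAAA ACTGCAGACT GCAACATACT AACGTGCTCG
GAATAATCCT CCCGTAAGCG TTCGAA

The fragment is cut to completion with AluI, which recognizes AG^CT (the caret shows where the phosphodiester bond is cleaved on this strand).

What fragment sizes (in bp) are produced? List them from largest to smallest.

71, 31, 24 bp

AluI sites (AGCT) start at positions 30, 54.
AluI cuts after base 2 of each site, so after positions 31, 55.
Linear molecule, 2 cuts → 3 fragments:
  1–31 → 31 bp
  32–55 → 24 bp
  56–126 → 71 bp
Sorted largest to smallest: 71, 31, 24 bp.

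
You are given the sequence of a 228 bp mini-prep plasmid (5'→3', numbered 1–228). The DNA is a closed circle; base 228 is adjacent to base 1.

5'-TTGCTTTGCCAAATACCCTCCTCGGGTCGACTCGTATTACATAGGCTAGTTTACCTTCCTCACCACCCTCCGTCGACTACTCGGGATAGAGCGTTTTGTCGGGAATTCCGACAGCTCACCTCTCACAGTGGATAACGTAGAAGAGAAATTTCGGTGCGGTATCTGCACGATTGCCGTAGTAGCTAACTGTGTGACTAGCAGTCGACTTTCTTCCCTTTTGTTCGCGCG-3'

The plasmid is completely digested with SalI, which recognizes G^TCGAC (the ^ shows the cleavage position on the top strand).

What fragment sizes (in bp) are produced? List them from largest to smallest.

SalI sites (GTCGAC) start at positions 26, 72, 201.
SalI cuts after the first base of each site, so after positions 26, 72, 201.
Circular molecule, 3 cuts → 3 fragments:
  27–72 → 46 bp
  73–201 → 129 bp
  202–228 then 1–26 → 27 + 26 = 53 bp
Sorted largest to smallest: 129, 53, 46 bp.

129, 53, 46 bp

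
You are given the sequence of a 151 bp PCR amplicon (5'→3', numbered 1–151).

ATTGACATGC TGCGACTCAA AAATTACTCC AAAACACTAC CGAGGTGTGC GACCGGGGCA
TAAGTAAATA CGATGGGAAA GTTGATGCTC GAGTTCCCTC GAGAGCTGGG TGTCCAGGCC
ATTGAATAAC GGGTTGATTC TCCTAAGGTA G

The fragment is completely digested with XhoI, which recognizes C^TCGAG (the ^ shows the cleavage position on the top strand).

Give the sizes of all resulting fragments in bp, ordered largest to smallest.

XhoI sites (CTCGAG) start at positions 88, 98.
XhoI cuts after the first base of each site, so after positions 88, 98.
Linear molecule, 2 cuts → 3 fragments:
  1–88 → 88 bp
  89–98 → 10 bp
  99–151 → 53 bp
Sorted largest to smallest: 88, 53, 10 bp.

88, 53, 10 bp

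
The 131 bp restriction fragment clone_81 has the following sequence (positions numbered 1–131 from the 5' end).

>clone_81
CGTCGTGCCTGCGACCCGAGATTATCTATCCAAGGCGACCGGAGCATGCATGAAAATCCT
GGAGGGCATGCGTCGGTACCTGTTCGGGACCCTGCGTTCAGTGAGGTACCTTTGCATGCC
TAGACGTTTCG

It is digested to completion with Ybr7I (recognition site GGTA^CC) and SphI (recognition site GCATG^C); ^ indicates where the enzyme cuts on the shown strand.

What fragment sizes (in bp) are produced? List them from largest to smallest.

48, 30, 22, 13, 10, 8 bp

Ybr7I sites (GGTACC) start at positions 75, 105.
Ybr7I cuts after base 4 of each site, so after positions 78, 108.
SphI sites (GCATGC) start at positions 44, 66, 114.
SphI cuts after base 5 of each site (before the last base), so after positions 48, 70, 118.
Combined cut positions: 48, 70, 78, 108, 118.
Linear molecule, 5 cuts → 6 fragments:
  1–48 → 48 bp
  49–70 → 22 bp
  71–78 → 8 bp
  79–108 → 30 bp
  109–118 → 10 bp
  119–131 → 13 bp
Sorted largest to smallest: 48, 30, 22, 13, 10, 8 bp.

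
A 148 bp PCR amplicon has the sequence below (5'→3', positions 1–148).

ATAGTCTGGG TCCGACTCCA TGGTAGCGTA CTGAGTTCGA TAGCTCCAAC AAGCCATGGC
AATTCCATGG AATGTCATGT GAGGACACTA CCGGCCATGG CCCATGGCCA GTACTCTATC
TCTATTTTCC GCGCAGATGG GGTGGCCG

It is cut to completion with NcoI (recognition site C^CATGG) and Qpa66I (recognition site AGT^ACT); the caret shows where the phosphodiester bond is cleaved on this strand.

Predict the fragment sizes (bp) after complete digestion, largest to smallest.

36, 36, 30, 18, 11, 10, 7 bp

NcoI sites (CCATGG) start at positions 18, 54, 65, 95, 102.
NcoI cuts after the first base of each site, so after positions 18, 54, 65, 95, 102.
The Qpa66I site (AGTACT) starts at position 110.
Qpa66I cuts after base 3 of each site, so after position 112.
Combined cut positions: 18, 54, 65, 95, 102, 112.
Linear molecule, 6 cuts → 7 fragments:
  1–18 → 18 bp
  19–54 → 36 bp
  55–65 → 11 bp
  66–95 → 30 bp
  96–102 → 7 bp
  103–112 → 10 bp
  113–148 → 36 bp
Sorted largest to smallest: 36, 36, 30, 18, 11, 10, 7 bp.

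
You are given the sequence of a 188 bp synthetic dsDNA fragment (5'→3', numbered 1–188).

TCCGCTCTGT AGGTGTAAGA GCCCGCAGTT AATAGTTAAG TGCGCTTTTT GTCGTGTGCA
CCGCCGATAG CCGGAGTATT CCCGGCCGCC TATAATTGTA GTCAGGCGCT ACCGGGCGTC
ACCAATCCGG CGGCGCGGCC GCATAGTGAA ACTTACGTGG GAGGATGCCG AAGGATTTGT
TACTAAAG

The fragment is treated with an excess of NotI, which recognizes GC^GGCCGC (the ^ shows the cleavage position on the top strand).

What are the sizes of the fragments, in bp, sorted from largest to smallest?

The NotI site (GCGGCCGC) starts at position 135.
NotI cuts after base 2 of each site, so after position 136.
Linear molecule, 1 cut → 2 fragments:
  1–136 → 136 bp
  137–188 → 52 bp
Sorted largest to smallest: 136, 52 bp.

136, 52 bp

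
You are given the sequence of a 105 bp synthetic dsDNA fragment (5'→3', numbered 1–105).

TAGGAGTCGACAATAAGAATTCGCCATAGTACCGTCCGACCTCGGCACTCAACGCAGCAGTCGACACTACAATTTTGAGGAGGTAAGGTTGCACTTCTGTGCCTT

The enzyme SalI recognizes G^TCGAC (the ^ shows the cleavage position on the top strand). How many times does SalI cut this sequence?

GTCGAC occurs starting at positions 6, 60.
SalI cuts at 2 sites.

2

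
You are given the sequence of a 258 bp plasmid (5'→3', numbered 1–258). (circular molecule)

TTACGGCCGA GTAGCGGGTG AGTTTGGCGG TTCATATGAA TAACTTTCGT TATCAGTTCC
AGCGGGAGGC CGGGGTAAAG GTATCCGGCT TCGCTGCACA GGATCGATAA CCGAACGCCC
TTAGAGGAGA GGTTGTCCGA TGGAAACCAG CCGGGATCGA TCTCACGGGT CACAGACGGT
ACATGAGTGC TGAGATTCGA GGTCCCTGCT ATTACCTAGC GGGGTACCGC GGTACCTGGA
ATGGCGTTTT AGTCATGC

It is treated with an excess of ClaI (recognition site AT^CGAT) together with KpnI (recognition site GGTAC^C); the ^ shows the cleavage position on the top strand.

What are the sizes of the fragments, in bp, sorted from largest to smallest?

ClaI sites (ATCGAT) start at positions 103, 156.
ClaI cuts after base 2 of each site, so after positions 104, 157.
KpnI sites (GGTACC) start at positions 223, 231.
KpnI cuts after base 5 of each site (before the last base), so after positions 227, 235.
Combined cut positions: 104, 157, 227, 235.
Circular molecule, 4 cuts → 4 fragments:
  105–157 → 53 bp
  158–227 → 70 bp
  228–235 → 8 bp
  236–258 then 1–104 → 23 + 104 = 127 bp
Sorted largest to smallest: 127, 70, 53, 8 bp.

127, 70, 53, 8 bp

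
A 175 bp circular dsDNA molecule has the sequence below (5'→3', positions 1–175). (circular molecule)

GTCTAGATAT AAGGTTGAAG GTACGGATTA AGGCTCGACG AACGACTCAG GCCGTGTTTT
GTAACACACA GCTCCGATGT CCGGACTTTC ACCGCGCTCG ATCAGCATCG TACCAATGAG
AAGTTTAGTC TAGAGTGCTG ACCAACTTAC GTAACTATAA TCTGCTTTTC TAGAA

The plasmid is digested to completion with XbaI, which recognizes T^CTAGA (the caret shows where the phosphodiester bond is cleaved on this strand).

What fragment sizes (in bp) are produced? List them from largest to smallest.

127, 40, 8 bp

XbaI sites (TCTAGA) start at positions 2, 129, 169.
XbaI cuts after the first base of each site, so after positions 2, 129, 169.
Circular molecule, 3 cuts → 3 fragments:
  3–129 → 127 bp
  130–169 → 40 bp
  170–175 then 1–2 → 6 + 2 = 8 bp
Sorted largest to smallest: 127, 40, 8 bp.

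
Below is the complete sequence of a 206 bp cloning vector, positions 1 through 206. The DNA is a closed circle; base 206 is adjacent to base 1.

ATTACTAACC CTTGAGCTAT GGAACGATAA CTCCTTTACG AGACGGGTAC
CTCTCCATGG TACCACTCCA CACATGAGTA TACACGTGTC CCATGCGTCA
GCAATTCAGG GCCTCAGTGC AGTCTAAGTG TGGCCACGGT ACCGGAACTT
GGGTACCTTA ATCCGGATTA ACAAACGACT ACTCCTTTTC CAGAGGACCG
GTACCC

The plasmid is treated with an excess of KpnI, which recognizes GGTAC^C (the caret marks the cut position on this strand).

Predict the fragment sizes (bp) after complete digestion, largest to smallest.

79, 52, 48, 14, 13 bp

KpnI sites (GGTACC) start at positions 46, 59, 138, 152, 200.
KpnI cuts after base 5 of each site (before the last base), so after positions 50, 63, 142, 156, 204.
Circular molecule, 5 cuts → 5 fragments:
  51–63 → 13 bp
  64–142 → 79 bp
  143–156 → 14 bp
  157–204 → 48 bp
  205–206 then 1–50 → 2 + 50 = 52 bp
Sorted largest to smallest: 79, 52, 48, 14, 13 bp.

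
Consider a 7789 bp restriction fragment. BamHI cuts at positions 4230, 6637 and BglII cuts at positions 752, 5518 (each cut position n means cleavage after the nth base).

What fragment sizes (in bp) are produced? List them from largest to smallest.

3478, 1288, 1152, 1119, 752 bp

Combined cut positions (sorted): 752, 4230, 5518, 6637.
Linear molecule, 4 cuts → 5 fragments:
  752 − 0 = 752 bp
  4230 − 752 = 3478 bp
  5518 − 4230 = 1288 bp
  6637 − 5518 = 1119 bp
  7789 − 6637 = 1152 bp
Sorted largest to smallest: 3478, 1288, 1152, 1119, 752 bp.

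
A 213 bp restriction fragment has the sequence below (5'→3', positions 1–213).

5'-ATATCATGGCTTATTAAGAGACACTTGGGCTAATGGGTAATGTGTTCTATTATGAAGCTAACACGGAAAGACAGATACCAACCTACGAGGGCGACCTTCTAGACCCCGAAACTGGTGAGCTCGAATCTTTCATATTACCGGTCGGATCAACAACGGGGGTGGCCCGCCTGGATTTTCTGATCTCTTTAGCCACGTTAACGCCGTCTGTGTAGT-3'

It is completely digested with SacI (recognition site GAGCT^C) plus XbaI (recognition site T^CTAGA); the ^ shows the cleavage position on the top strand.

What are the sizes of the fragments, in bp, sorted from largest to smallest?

The SacI site (GAGCTC) starts at position 117.
SacI cuts after base 5 of each site (before the last base), so after position 121.
The XbaI site (TCTAGA) starts at position 98.
XbaI cuts after the first base of each site, so after position 98.
Combined cut positions: 98, 121.
Linear molecule, 2 cuts → 3 fragments:
  1–98 → 98 bp
  99–121 → 23 bp
  122–213 → 92 bp
Sorted largest to smallest: 98, 92, 23 bp.

98, 92, 23 bp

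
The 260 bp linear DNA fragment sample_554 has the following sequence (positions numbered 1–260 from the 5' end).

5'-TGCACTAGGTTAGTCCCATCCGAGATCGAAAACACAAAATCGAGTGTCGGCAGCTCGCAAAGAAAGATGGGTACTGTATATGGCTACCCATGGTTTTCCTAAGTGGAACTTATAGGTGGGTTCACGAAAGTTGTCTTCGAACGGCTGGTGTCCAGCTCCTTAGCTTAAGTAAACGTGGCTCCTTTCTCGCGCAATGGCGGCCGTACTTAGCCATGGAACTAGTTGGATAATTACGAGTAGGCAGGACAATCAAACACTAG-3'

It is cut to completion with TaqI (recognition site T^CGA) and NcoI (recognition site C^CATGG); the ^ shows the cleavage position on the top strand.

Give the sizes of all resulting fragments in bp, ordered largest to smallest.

TaqI sites (TCGA) start at positions 26, 40, 137.
TaqI cuts after the first base of each site, so after positions 26, 40, 137.
NcoI sites (CCATGG) start at positions 88, 211.
NcoI cuts after the first base of each site, so after positions 88, 211.
Combined cut positions: 26, 40, 88, 137, 211.
Linear molecule, 5 cuts → 6 fragments:
  1–26 → 26 bp
  27–40 → 14 bp
  41–88 → 48 bp
  89–137 → 49 bp
  138–211 → 74 bp
  212–260 → 49 bp
Sorted largest to smallest: 74, 49, 49, 48, 26, 14 bp.

74, 49, 49, 48, 26, 14 bp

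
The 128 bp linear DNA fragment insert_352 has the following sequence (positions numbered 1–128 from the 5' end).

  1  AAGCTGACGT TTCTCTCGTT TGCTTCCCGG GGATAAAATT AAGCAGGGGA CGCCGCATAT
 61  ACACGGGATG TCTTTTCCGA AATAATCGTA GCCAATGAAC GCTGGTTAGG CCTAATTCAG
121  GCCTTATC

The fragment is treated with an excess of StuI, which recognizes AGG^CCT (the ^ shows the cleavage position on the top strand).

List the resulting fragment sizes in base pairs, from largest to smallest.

StuI sites (AGGCCT) start at positions 108, 119.
StuI cuts after base 3 of each site, so after positions 110, 121.
Linear molecule, 2 cuts → 3 fragments:
  1–110 → 110 bp
  111–121 → 11 bp
  122–128 → 7 bp
Sorted largest to smallest: 110, 11, 7 bp.

110, 11, 7 bp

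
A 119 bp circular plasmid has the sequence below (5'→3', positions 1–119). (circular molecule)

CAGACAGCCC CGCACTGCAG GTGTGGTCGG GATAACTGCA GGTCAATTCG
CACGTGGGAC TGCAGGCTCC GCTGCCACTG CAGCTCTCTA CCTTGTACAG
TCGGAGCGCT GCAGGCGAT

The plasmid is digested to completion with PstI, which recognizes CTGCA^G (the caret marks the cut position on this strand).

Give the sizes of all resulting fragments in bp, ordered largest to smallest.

31, 25, 24, 21, 18 bp

PstI sites (CTGCAG) start at positions 15, 36, 60, 78, 109.
PstI cuts after base 5 of each site (before the last base), so after positions 19, 40, 64, 82, 113.
Circular molecule, 5 cuts → 5 fragments:
  20–40 → 21 bp
  41–64 → 24 bp
  65–82 → 18 bp
  83–113 → 31 bp
  114–119 then 1–19 → 6 + 19 = 25 bp
Sorted largest to smallest: 31, 25, 24, 21, 18 bp.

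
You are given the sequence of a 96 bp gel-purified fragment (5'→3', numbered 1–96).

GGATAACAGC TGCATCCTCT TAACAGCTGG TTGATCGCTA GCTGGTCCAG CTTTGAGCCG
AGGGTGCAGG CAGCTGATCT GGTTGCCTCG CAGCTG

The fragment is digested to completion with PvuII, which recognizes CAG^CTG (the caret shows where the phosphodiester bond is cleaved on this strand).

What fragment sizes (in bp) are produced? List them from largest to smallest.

47, 20, 17, 9, 3 bp

PvuII sites (CAGCTG) start at positions 7, 24, 71, 91.
PvuII cuts after base 3 of each site, so after positions 9, 26, 73, 93.
Linear molecule, 4 cuts → 5 fragments:
  1–9 → 9 bp
  10–26 → 17 bp
  27–73 → 47 bp
  74–93 → 20 bp
  94–96 → 3 bp
Sorted largest to smallest: 47, 20, 17, 9, 3 bp.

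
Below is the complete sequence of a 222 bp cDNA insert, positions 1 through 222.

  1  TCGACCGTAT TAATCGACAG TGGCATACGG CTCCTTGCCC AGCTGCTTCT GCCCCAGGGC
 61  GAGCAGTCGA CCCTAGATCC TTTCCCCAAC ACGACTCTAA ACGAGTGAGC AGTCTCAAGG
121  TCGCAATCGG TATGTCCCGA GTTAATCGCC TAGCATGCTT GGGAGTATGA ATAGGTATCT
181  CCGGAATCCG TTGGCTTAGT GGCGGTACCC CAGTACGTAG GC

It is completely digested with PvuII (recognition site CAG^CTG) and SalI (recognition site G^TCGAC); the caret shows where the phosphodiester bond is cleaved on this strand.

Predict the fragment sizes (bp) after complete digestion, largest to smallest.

The PvuII site (CAGCTG) starts at position 40.
PvuII cuts after base 3 of each site, so after position 42.
The SalI site (GTCGAC) starts at position 66.
SalI cuts after the first base of each site, so after position 66.
Combined cut positions: 42, 66.
Linear molecule, 2 cuts → 3 fragments:
  1–42 → 42 bp
  43–66 → 24 bp
  67–222 → 156 bp
Sorted largest to smallest: 156, 42, 24 bp.

156, 42, 24 bp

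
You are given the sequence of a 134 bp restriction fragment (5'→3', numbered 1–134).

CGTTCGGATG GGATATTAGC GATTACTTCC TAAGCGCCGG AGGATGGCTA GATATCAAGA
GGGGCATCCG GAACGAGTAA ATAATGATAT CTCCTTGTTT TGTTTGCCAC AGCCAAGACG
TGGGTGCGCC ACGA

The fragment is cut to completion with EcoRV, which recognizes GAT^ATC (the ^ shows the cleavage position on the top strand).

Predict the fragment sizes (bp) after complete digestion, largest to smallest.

EcoRV sites (GATATC) start at positions 51, 86.
EcoRV cuts after base 3 of each site, so after positions 53, 88.
Linear molecule, 2 cuts → 3 fragments:
  1–53 → 53 bp
  54–88 → 35 bp
  89–134 → 46 bp
Sorted largest to smallest: 53, 46, 35 bp.

53, 46, 35 bp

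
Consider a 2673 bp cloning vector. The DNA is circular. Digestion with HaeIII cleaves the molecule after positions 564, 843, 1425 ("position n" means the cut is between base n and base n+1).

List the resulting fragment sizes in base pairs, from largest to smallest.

1812, 582, 279 bp

Circular molecule, 3 cuts → 3 fragments:
  843 − 564 = 279 bp
  1425 − 843 = 582 bp
  wrap: 2673 − 1425 + 564 = 1812 bp
Sorted largest to smallest: 1812, 582, 279 bp.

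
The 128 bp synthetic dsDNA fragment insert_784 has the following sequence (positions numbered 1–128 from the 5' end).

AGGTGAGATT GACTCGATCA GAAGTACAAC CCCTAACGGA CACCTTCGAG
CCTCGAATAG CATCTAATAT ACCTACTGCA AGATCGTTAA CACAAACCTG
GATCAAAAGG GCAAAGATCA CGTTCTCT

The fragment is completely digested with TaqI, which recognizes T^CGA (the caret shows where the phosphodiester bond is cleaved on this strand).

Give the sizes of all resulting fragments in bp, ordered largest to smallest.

75, 32, 14, 7 bp

TaqI sites (TCGA) start at positions 14, 46, 53.
TaqI cuts after the first base of each site, so after positions 14, 46, 53.
Linear molecule, 3 cuts → 4 fragments:
  1–14 → 14 bp
  15–46 → 32 bp
  47–53 → 7 bp
  54–128 → 75 bp
Sorted largest to smallest: 75, 32, 14, 7 bp.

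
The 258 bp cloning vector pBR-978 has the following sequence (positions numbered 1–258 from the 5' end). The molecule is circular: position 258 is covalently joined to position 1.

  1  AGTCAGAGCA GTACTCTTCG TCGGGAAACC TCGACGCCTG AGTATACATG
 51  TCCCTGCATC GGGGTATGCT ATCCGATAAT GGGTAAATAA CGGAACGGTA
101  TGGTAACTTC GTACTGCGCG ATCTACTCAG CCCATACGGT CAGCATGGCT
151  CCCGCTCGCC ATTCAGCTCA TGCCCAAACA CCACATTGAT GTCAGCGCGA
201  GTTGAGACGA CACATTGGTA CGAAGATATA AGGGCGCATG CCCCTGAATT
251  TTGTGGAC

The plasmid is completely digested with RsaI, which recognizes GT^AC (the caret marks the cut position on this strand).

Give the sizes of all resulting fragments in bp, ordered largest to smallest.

107, 100, 51 bp

RsaI sites (GTAC) start at positions 11, 111, 218.
RsaI cuts after base 2 of each site, so after positions 12, 112, 219.
Circular molecule, 3 cuts → 3 fragments:
  13–112 → 100 bp
  113–219 → 107 bp
  220–258 then 1–12 → 39 + 12 = 51 bp
Sorted largest to smallest: 107, 100, 51 bp.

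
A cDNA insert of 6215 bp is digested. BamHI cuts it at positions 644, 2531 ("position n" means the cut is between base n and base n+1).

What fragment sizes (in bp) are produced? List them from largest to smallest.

Linear molecule, 2 cuts → 3 fragments:
  644 − 0 = 644 bp
  2531 − 644 = 1887 bp
  6215 − 2531 = 3684 bp
Sorted largest to smallest: 3684, 1887, 644 bp.

3684, 1887, 644 bp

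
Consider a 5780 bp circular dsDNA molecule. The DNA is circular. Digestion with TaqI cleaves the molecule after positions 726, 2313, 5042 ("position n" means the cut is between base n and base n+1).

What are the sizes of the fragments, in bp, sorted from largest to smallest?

Circular molecule, 3 cuts → 3 fragments:
  2313 − 726 = 1587 bp
  5042 − 2313 = 2729 bp
  wrap: 5780 − 5042 + 726 = 1464 bp
Sorted largest to smallest: 2729, 1587, 1464 bp.

2729, 1587, 1464 bp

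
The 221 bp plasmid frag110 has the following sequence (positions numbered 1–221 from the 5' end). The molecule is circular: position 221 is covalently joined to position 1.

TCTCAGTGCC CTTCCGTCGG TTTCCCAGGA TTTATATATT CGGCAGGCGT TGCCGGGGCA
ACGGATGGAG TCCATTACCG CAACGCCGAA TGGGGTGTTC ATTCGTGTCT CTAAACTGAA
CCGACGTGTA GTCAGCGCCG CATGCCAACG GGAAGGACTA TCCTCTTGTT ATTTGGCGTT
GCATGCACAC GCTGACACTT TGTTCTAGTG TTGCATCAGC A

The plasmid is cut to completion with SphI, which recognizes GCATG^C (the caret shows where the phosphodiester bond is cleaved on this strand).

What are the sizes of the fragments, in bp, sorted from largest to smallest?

180, 41 bp

SphI sites (GCATGC) start at positions 140, 181.
SphI cuts after base 5 of each site (before the last base), so after positions 144, 185.
Circular molecule, 2 cuts → 2 fragments:
  145–185 → 41 bp
  186–221 then 1–144 → 36 + 144 = 180 bp
Sorted largest to smallest: 180, 41 bp.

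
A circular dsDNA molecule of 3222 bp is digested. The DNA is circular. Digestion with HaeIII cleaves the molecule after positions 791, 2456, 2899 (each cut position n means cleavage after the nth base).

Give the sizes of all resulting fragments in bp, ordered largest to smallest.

1665, 1114, 443 bp

Circular molecule, 3 cuts → 3 fragments:
  2456 − 791 = 1665 bp
  2899 − 2456 = 443 bp
  wrap: 3222 − 2899 + 791 = 1114 bp
Sorted largest to smallest: 1665, 1114, 443 bp.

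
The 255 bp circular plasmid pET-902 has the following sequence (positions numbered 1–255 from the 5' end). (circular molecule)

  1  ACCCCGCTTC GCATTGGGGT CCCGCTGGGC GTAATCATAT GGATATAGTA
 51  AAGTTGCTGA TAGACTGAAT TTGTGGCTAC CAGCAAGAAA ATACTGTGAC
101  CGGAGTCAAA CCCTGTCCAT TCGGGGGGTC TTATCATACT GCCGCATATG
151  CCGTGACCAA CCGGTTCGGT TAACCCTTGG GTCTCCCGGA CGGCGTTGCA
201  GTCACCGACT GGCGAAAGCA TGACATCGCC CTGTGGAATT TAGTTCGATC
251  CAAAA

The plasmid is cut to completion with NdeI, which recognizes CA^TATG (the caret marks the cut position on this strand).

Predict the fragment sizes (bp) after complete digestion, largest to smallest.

146, 109 bp

NdeI sites (CATATG) start at positions 36, 145.
NdeI cuts after base 2 of each site, so after positions 37, 146.
Circular molecule, 2 cuts → 2 fragments:
  38–146 → 109 bp
  147–255 then 1–37 → 109 + 37 = 146 bp
Sorted largest to smallest: 146, 109 bp.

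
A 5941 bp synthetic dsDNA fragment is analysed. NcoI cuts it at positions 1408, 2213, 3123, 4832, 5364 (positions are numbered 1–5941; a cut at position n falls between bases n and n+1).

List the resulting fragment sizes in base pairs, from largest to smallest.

Linear molecule, 5 cuts → 6 fragments:
  1408 − 0 = 1408 bp
  2213 − 1408 = 805 bp
  3123 − 2213 = 910 bp
  4832 − 3123 = 1709 bp
  5364 − 4832 = 532 bp
  5941 − 5364 = 577 bp
Sorted largest to smallest: 1709, 1408, 910, 805, 577, 532 bp.

1709, 1408, 910, 805, 577, 532 bp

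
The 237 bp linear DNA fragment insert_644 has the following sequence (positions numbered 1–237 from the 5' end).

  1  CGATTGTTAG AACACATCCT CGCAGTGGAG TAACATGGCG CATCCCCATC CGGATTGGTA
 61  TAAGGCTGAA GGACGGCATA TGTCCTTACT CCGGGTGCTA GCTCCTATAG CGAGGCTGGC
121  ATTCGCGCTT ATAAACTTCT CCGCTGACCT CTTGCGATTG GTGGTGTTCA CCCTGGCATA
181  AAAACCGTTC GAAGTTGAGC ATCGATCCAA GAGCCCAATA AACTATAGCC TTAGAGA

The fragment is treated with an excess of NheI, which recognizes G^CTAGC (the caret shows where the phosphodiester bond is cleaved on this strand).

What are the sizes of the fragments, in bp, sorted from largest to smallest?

140, 97 bp

The NheI site (GCTAGC) starts at position 97.
NheI cuts after the first base of each site, so after position 97.
Linear molecule, 1 cut → 2 fragments:
  1–97 → 97 bp
  98–237 → 140 bp
Sorted largest to smallest: 140, 97 bp.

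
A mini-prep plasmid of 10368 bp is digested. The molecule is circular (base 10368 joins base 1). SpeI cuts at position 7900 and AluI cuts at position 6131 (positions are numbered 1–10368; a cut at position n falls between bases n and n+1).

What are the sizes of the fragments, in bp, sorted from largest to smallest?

8599, 1769 bp

Combined cut positions (sorted): 6131, 7900.
Circular molecule, 2 cuts → 2 fragments:
  7900 − 6131 = 1769 bp
  wrap: 10368 − 7900 + 6131 = 8599 bp
Sorted largest to smallest: 8599, 1769 bp.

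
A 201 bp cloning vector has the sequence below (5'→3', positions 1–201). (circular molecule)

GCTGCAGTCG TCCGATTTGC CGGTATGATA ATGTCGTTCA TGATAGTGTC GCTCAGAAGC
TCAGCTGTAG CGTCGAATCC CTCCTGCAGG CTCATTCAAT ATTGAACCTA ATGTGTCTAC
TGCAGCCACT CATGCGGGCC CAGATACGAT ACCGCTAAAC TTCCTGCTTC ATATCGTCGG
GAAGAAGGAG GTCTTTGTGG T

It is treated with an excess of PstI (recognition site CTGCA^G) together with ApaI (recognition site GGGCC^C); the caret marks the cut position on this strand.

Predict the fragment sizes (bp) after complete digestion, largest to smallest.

82, 67, 36, 16 bp

PstI sites (CTGCAG) start at positions 2, 84, 120.
PstI cuts after base 5 of each site (before the last base), so after positions 6, 88, 124.
The ApaI site (GGGCCC) starts at position 136.
ApaI cuts after base 5 of each site (before the last base), so after position 140.
Combined cut positions: 6, 88, 124, 140.
Circular molecule, 4 cuts → 4 fragments:
  7–88 → 82 bp
  89–124 → 36 bp
  125–140 → 16 bp
  141–201 then 1–6 → 61 + 6 = 67 bp
Sorted largest to smallest: 82, 67, 36, 16 bp.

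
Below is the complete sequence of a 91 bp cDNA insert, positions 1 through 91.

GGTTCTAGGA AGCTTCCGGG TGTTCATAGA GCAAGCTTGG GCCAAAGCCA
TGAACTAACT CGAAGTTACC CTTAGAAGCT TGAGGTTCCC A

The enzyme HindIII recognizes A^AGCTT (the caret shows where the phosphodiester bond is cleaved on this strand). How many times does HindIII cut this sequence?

AAGCTT occurs starting at positions 10, 33, 76.
HindIII cuts at 3 sites.

3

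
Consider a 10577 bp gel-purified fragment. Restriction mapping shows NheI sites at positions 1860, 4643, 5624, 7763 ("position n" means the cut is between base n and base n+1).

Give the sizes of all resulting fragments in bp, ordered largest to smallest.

Linear molecule, 4 cuts → 5 fragments:
  1860 − 0 = 1860 bp
  4643 − 1860 = 2783 bp
  5624 − 4643 = 981 bp
  7763 − 5624 = 2139 bp
  10577 − 7763 = 2814 bp
Sorted largest to smallest: 2814, 2783, 2139, 1860, 981 bp.

2814, 2783, 2139, 1860, 981 bp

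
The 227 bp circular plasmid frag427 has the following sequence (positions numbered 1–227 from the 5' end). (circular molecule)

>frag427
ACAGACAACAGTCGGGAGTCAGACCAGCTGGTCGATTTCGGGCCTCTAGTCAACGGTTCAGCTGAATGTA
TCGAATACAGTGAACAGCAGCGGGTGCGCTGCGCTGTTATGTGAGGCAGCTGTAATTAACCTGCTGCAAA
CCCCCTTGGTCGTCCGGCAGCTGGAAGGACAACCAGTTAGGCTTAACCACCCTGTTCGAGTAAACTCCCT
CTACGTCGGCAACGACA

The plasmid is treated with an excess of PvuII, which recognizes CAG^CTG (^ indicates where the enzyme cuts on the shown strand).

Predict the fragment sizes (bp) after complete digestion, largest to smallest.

94, 58, 41, 34 bp

PvuII sites (CAGCTG) start at positions 25, 59, 117, 158.
PvuII cuts after base 3 of each site, so after positions 27, 61, 119, 160.
Circular molecule, 4 cuts → 4 fragments:
  28–61 → 34 bp
  62–119 → 58 bp
  120–160 → 41 bp
  161–227 then 1–27 → 67 + 27 = 94 bp
Sorted largest to smallest: 94, 58, 41, 34 bp.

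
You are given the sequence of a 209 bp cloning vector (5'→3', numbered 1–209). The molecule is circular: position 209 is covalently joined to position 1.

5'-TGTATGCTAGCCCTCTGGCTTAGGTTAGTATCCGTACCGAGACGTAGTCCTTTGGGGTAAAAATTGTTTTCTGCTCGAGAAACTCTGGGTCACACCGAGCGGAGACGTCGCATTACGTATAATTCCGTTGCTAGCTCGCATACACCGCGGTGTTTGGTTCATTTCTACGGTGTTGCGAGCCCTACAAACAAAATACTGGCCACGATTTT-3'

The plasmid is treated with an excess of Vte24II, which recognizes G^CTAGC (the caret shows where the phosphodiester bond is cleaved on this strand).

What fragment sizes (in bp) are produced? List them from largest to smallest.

124, 85 bp

Vte24II sites (GCTAGC) start at positions 6, 130.
Vte24II cuts after the first base of each site, so after positions 6, 130.
Circular molecule, 2 cuts → 2 fragments:
  7–130 → 124 bp
  131–209 then 1–6 → 79 + 6 = 85 bp
Sorted largest to smallest: 124, 85 bp.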